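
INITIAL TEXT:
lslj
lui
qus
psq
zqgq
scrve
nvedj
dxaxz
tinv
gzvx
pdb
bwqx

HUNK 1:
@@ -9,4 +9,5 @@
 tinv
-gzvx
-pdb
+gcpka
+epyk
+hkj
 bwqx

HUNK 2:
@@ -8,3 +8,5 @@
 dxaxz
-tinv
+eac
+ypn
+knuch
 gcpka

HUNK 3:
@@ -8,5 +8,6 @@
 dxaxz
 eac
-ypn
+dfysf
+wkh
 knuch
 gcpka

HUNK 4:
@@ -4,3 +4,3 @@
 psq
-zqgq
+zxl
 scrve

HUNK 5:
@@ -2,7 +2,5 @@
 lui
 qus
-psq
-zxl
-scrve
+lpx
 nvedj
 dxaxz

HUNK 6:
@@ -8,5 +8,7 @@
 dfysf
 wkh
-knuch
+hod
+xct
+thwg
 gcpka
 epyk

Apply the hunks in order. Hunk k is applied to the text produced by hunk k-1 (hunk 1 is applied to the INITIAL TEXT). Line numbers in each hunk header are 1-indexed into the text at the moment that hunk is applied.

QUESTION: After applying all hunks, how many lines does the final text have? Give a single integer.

Hunk 1: at line 9 remove [gzvx,pdb] add [gcpka,epyk,hkj] -> 13 lines: lslj lui qus psq zqgq scrve nvedj dxaxz tinv gcpka epyk hkj bwqx
Hunk 2: at line 8 remove [tinv] add [eac,ypn,knuch] -> 15 lines: lslj lui qus psq zqgq scrve nvedj dxaxz eac ypn knuch gcpka epyk hkj bwqx
Hunk 3: at line 8 remove [ypn] add [dfysf,wkh] -> 16 lines: lslj lui qus psq zqgq scrve nvedj dxaxz eac dfysf wkh knuch gcpka epyk hkj bwqx
Hunk 4: at line 4 remove [zqgq] add [zxl] -> 16 lines: lslj lui qus psq zxl scrve nvedj dxaxz eac dfysf wkh knuch gcpka epyk hkj bwqx
Hunk 5: at line 2 remove [psq,zxl,scrve] add [lpx] -> 14 lines: lslj lui qus lpx nvedj dxaxz eac dfysf wkh knuch gcpka epyk hkj bwqx
Hunk 6: at line 8 remove [knuch] add [hod,xct,thwg] -> 16 lines: lslj lui qus lpx nvedj dxaxz eac dfysf wkh hod xct thwg gcpka epyk hkj bwqx
Final line count: 16

Answer: 16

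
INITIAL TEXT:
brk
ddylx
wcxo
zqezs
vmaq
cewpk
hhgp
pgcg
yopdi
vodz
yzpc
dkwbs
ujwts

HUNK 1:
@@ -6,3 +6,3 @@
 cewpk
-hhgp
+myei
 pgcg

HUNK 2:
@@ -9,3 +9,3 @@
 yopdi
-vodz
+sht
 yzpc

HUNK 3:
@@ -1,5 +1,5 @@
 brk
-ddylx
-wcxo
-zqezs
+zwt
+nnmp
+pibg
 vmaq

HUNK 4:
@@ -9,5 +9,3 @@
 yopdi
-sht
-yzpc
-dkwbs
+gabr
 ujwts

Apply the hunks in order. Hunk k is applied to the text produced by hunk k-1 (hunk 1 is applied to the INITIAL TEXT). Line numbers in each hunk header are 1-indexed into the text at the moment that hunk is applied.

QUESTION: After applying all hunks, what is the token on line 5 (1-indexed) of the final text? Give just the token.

Answer: vmaq

Derivation:
Hunk 1: at line 6 remove [hhgp] add [myei] -> 13 lines: brk ddylx wcxo zqezs vmaq cewpk myei pgcg yopdi vodz yzpc dkwbs ujwts
Hunk 2: at line 9 remove [vodz] add [sht] -> 13 lines: brk ddylx wcxo zqezs vmaq cewpk myei pgcg yopdi sht yzpc dkwbs ujwts
Hunk 3: at line 1 remove [ddylx,wcxo,zqezs] add [zwt,nnmp,pibg] -> 13 lines: brk zwt nnmp pibg vmaq cewpk myei pgcg yopdi sht yzpc dkwbs ujwts
Hunk 4: at line 9 remove [sht,yzpc,dkwbs] add [gabr] -> 11 lines: brk zwt nnmp pibg vmaq cewpk myei pgcg yopdi gabr ujwts
Final line 5: vmaq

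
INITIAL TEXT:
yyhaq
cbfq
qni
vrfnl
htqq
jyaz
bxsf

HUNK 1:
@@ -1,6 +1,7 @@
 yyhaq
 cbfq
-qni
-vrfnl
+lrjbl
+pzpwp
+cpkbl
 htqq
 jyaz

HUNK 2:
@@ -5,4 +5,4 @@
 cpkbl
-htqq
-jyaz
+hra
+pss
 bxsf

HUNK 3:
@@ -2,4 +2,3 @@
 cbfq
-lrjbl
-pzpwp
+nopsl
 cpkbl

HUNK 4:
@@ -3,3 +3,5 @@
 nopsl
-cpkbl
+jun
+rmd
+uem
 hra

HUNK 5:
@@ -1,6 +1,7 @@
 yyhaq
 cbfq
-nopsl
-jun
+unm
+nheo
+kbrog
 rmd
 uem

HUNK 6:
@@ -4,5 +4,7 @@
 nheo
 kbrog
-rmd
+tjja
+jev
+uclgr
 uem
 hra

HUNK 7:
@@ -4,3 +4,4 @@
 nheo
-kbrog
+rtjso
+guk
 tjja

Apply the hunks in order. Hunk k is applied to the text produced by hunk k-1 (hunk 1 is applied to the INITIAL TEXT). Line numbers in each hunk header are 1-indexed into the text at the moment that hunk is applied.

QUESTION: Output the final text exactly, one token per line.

Hunk 1: at line 1 remove [qni,vrfnl] add [lrjbl,pzpwp,cpkbl] -> 8 lines: yyhaq cbfq lrjbl pzpwp cpkbl htqq jyaz bxsf
Hunk 2: at line 5 remove [htqq,jyaz] add [hra,pss] -> 8 lines: yyhaq cbfq lrjbl pzpwp cpkbl hra pss bxsf
Hunk 3: at line 2 remove [lrjbl,pzpwp] add [nopsl] -> 7 lines: yyhaq cbfq nopsl cpkbl hra pss bxsf
Hunk 4: at line 3 remove [cpkbl] add [jun,rmd,uem] -> 9 lines: yyhaq cbfq nopsl jun rmd uem hra pss bxsf
Hunk 5: at line 1 remove [nopsl,jun] add [unm,nheo,kbrog] -> 10 lines: yyhaq cbfq unm nheo kbrog rmd uem hra pss bxsf
Hunk 6: at line 4 remove [rmd] add [tjja,jev,uclgr] -> 12 lines: yyhaq cbfq unm nheo kbrog tjja jev uclgr uem hra pss bxsf
Hunk 7: at line 4 remove [kbrog] add [rtjso,guk] -> 13 lines: yyhaq cbfq unm nheo rtjso guk tjja jev uclgr uem hra pss bxsf

Answer: yyhaq
cbfq
unm
nheo
rtjso
guk
tjja
jev
uclgr
uem
hra
pss
bxsf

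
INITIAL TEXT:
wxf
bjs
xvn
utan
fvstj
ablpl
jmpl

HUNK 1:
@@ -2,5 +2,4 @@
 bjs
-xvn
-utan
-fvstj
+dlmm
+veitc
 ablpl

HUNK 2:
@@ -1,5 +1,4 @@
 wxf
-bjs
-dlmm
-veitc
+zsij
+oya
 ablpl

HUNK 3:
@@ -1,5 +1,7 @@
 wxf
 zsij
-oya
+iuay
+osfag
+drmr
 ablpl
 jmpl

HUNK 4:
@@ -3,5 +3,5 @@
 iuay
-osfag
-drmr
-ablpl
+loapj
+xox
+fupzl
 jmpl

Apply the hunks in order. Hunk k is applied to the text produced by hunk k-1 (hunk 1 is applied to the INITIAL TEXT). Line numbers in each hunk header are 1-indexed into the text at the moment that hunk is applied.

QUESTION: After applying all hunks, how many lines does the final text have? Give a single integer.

Answer: 7

Derivation:
Hunk 1: at line 2 remove [xvn,utan,fvstj] add [dlmm,veitc] -> 6 lines: wxf bjs dlmm veitc ablpl jmpl
Hunk 2: at line 1 remove [bjs,dlmm,veitc] add [zsij,oya] -> 5 lines: wxf zsij oya ablpl jmpl
Hunk 3: at line 1 remove [oya] add [iuay,osfag,drmr] -> 7 lines: wxf zsij iuay osfag drmr ablpl jmpl
Hunk 4: at line 3 remove [osfag,drmr,ablpl] add [loapj,xox,fupzl] -> 7 lines: wxf zsij iuay loapj xox fupzl jmpl
Final line count: 7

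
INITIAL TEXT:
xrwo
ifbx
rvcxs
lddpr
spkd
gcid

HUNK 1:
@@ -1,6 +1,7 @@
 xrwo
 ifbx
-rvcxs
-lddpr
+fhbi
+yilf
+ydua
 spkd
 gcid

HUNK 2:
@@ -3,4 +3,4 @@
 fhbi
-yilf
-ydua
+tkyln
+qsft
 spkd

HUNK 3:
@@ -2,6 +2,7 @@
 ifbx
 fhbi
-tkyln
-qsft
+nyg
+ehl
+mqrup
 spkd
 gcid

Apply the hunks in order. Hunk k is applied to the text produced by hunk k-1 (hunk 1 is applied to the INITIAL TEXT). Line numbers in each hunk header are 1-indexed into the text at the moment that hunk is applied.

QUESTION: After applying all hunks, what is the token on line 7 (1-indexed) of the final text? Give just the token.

Answer: spkd

Derivation:
Hunk 1: at line 1 remove [rvcxs,lddpr] add [fhbi,yilf,ydua] -> 7 lines: xrwo ifbx fhbi yilf ydua spkd gcid
Hunk 2: at line 3 remove [yilf,ydua] add [tkyln,qsft] -> 7 lines: xrwo ifbx fhbi tkyln qsft spkd gcid
Hunk 3: at line 2 remove [tkyln,qsft] add [nyg,ehl,mqrup] -> 8 lines: xrwo ifbx fhbi nyg ehl mqrup spkd gcid
Final line 7: spkd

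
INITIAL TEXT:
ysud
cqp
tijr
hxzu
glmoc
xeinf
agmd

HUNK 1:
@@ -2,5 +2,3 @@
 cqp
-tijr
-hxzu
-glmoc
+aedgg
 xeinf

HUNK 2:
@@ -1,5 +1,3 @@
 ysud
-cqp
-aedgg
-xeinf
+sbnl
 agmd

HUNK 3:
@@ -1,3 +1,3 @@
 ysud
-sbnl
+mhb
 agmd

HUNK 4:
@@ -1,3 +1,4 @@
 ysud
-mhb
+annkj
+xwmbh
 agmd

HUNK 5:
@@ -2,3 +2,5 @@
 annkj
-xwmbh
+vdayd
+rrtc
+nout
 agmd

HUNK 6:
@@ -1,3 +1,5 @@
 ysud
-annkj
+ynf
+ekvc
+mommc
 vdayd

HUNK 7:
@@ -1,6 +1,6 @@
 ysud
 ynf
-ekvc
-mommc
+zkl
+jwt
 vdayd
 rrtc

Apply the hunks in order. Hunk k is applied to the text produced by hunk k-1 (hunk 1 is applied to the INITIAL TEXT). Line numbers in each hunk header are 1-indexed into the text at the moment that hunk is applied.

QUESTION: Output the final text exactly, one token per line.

Answer: ysud
ynf
zkl
jwt
vdayd
rrtc
nout
agmd

Derivation:
Hunk 1: at line 2 remove [tijr,hxzu,glmoc] add [aedgg] -> 5 lines: ysud cqp aedgg xeinf agmd
Hunk 2: at line 1 remove [cqp,aedgg,xeinf] add [sbnl] -> 3 lines: ysud sbnl agmd
Hunk 3: at line 1 remove [sbnl] add [mhb] -> 3 lines: ysud mhb agmd
Hunk 4: at line 1 remove [mhb] add [annkj,xwmbh] -> 4 lines: ysud annkj xwmbh agmd
Hunk 5: at line 2 remove [xwmbh] add [vdayd,rrtc,nout] -> 6 lines: ysud annkj vdayd rrtc nout agmd
Hunk 6: at line 1 remove [annkj] add [ynf,ekvc,mommc] -> 8 lines: ysud ynf ekvc mommc vdayd rrtc nout agmd
Hunk 7: at line 1 remove [ekvc,mommc] add [zkl,jwt] -> 8 lines: ysud ynf zkl jwt vdayd rrtc nout agmd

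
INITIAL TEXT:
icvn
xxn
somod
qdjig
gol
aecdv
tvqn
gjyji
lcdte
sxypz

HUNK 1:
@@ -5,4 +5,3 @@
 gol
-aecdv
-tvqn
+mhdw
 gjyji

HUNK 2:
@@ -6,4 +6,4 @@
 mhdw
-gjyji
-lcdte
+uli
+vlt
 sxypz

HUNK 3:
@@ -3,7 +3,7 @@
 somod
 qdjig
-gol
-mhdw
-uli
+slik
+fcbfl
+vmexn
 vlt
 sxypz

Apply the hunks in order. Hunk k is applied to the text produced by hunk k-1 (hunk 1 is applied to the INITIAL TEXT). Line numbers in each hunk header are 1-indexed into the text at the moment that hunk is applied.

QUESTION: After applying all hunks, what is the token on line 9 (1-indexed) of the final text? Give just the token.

Answer: sxypz

Derivation:
Hunk 1: at line 5 remove [aecdv,tvqn] add [mhdw] -> 9 lines: icvn xxn somod qdjig gol mhdw gjyji lcdte sxypz
Hunk 2: at line 6 remove [gjyji,lcdte] add [uli,vlt] -> 9 lines: icvn xxn somod qdjig gol mhdw uli vlt sxypz
Hunk 3: at line 3 remove [gol,mhdw,uli] add [slik,fcbfl,vmexn] -> 9 lines: icvn xxn somod qdjig slik fcbfl vmexn vlt sxypz
Final line 9: sxypz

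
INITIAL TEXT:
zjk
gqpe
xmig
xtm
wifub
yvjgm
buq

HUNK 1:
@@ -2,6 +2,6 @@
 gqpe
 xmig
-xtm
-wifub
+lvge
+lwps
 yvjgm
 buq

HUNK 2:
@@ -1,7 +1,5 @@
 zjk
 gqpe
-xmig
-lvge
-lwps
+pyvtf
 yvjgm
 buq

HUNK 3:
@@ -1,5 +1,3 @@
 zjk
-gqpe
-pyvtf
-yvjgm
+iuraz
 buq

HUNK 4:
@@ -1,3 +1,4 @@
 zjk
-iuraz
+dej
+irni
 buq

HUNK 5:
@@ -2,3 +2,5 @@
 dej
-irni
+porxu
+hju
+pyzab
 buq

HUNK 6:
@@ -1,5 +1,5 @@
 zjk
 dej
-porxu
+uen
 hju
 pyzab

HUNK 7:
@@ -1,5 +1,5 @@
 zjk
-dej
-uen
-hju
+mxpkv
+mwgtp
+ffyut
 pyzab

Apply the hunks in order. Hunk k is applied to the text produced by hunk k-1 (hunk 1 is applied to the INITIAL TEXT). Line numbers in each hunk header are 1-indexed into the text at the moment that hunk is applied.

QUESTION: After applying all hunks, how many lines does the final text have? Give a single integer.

Hunk 1: at line 2 remove [xtm,wifub] add [lvge,lwps] -> 7 lines: zjk gqpe xmig lvge lwps yvjgm buq
Hunk 2: at line 1 remove [xmig,lvge,lwps] add [pyvtf] -> 5 lines: zjk gqpe pyvtf yvjgm buq
Hunk 3: at line 1 remove [gqpe,pyvtf,yvjgm] add [iuraz] -> 3 lines: zjk iuraz buq
Hunk 4: at line 1 remove [iuraz] add [dej,irni] -> 4 lines: zjk dej irni buq
Hunk 5: at line 2 remove [irni] add [porxu,hju,pyzab] -> 6 lines: zjk dej porxu hju pyzab buq
Hunk 6: at line 1 remove [porxu] add [uen] -> 6 lines: zjk dej uen hju pyzab buq
Hunk 7: at line 1 remove [dej,uen,hju] add [mxpkv,mwgtp,ffyut] -> 6 lines: zjk mxpkv mwgtp ffyut pyzab buq
Final line count: 6

Answer: 6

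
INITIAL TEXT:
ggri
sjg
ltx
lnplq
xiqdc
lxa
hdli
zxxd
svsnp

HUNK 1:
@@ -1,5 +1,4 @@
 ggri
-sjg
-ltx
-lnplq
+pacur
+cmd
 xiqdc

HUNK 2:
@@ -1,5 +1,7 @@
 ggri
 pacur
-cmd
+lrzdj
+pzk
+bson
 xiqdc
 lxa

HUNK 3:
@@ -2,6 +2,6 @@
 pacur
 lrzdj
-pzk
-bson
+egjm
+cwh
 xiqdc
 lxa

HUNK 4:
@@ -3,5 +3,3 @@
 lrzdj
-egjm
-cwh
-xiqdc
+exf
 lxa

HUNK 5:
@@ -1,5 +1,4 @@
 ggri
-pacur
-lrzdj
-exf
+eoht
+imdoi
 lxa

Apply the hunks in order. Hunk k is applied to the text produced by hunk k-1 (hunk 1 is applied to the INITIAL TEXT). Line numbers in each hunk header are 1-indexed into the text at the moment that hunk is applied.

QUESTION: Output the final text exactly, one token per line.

Hunk 1: at line 1 remove [sjg,ltx,lnplq] add [pacur,cmd] -> 8 lines: ggri pacur cmd xiqdc lxa hdli zxxd svsnp
Hunk 2: at line 1 remove [cmd] add [lrzdj,pzk,bson] -> 10 lines: ggri pacur lrzdj pzk bson xiqdc lxa hdli zxxd svsnp
Hunk 3: at line 2 remove [pzk,bson] add [egjm,cwh] -> 10 lines: ggri pacur lrzdj egjm cwh xiqdc lxa hdli zxxd svsnp
Hunk 4: at line 3 remove [egjm,cwh,xiqdc] add [exf] -> 8 lines: ggri pacur lrzdj exf lxa hdli zxxd svsnp
Hunk 5: at line 1 remove [pacur,lrzdj,exf] add [eoht,imdoi] -> 7 lines: ggri eoht imdoi lxa hdli zxxd svsnp

Answer: ggri
eoht
imdoi
lxa
hdli
zxxd
svsnp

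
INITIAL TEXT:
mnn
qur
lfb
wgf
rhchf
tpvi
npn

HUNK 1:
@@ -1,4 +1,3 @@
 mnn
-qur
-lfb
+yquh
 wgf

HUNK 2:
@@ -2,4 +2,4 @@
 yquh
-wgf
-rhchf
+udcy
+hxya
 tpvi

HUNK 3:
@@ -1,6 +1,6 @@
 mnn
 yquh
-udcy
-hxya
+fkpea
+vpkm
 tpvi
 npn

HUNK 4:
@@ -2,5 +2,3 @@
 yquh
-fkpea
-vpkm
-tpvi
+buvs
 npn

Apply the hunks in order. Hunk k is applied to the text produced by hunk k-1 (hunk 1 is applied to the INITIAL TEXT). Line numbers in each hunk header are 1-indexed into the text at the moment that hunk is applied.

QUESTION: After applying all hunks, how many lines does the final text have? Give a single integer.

Answer: 4

Derivation:
Hunk 1: at line 1 remove [qur,lfb] add [yquh] -> 6 lines: mnn yquh wgf rhchf tpvi npn
Hunk 2: at line 2 remove [wgf,rhchf] add [udcy,hxya] -> 6 lines: mnn yquh udcy hxya tpvi npn
Hunk 3: at line 1 remove [udcy,hxya] add [fkpea,vpkm] -> 6 lines: mnn yquh fkpea vpkm tpvi npn
Hunk 4: at line 2 remove [fkpea,vpkm,tpvi] add [buvs] -> 4 lines: mnn yquh buvs npn
Final line count: 4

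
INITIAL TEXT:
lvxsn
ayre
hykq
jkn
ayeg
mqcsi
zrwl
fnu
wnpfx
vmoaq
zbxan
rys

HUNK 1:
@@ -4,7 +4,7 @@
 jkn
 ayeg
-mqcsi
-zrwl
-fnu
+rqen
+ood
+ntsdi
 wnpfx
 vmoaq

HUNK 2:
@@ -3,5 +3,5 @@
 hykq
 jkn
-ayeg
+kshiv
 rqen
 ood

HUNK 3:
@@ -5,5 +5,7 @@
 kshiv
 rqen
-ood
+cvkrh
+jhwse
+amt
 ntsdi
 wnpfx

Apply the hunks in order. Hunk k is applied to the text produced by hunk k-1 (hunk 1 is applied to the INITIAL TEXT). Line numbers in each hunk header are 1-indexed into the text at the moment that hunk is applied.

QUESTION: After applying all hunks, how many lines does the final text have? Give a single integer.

Hunk 1: at line 4 remove [mqcsi,zrwl,fnu] add [rqen,ood,ntsdi] -> 12 lines: lvxsn ayre hykq jkn ayeg rqen ood ntsdi wnpfx vmoaq zbxan rys
Hunk 2: at line 3 remove [ayeg] add [kshiv] -> 12 lines: lvxsn ayre hykq jkn kshiv rqen ood ntsdi wnpfx vmoaq zbxan rys
Hunk 3: at line 5 remove [ood] add [cvkrh,jhwse,amt] -> 14 lines: lvxsn ayre hykq jkn kshiv rqen cvkrh jhwse amt ntsdi wnpfx vmoaq zbxan rys
Final line count: 14

Answer: 14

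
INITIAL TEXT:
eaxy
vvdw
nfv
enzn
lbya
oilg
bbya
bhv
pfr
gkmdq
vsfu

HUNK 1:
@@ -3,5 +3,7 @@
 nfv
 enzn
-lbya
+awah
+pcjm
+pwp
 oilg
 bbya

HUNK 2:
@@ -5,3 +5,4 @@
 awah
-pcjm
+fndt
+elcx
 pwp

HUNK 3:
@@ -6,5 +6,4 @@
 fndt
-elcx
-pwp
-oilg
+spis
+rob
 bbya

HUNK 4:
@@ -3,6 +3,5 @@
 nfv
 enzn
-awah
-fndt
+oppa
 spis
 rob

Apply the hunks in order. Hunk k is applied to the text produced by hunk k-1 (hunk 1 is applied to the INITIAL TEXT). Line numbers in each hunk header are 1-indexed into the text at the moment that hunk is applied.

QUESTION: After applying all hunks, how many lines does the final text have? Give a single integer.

Answer: 12

Derivation:
Hunk 1: at line 3 remove [lbya] add [awah,pcjm,pwp] -> 13 lines: eaxy vvdw nfv enzn awah pcjm pwp oilg bbya bhv pfr gkmdq vsfu
Hunk 2: at line 5 remove [pcjm] add [fndt,elcx] -> 14 lines: eaxy vvdw nfv enzn awah fndt elcx pwp oilg bbya bhv pfr gkmdq vsfu
Hunk 3: at line 6 remove [elcx,pwp,oilg] add [spis,rob] -> 13 lines: eaxy vvdw nfv enzn awah fndt spis rob bbya bhv pfr gkmdq vsfu
Hunk 4: at line 3 remove [awah,fndt] add [oppa] -> 12 lines: eaxy vvdw nfv enzn oppa spis rob bbya bhv pfr gkmdq vsfu
Final line count: 12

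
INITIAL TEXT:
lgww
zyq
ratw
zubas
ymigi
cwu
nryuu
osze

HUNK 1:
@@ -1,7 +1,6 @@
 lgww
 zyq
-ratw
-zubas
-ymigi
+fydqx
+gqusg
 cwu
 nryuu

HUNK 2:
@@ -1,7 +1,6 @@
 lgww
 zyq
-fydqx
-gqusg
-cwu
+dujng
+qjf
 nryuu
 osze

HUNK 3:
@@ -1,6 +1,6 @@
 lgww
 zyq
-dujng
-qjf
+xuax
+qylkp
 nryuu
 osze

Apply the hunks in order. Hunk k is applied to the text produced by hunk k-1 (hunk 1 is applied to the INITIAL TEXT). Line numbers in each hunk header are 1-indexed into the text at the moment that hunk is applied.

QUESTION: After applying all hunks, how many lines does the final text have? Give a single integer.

Answer: 6

Derivation:
Hunk 1: at line 1 remove [ratw,zubas,ymigi] add [fydqx,gqusg] -> 7 lines: lgww zyq fydqx gqusg cwu nryuu osze
Hunk 2: at line 1 remove [fydqx,gqusg,cwu] add [dujng,qjf] -> 6 lines: lgww zyq dujng qjf nryuu osze
Hunk 3: at line 1 remove [dujng,qjf] add [xuax,qylkp] -> 6 lines: lgww zyq xuax qylkp nryuu osze
Final line count: 6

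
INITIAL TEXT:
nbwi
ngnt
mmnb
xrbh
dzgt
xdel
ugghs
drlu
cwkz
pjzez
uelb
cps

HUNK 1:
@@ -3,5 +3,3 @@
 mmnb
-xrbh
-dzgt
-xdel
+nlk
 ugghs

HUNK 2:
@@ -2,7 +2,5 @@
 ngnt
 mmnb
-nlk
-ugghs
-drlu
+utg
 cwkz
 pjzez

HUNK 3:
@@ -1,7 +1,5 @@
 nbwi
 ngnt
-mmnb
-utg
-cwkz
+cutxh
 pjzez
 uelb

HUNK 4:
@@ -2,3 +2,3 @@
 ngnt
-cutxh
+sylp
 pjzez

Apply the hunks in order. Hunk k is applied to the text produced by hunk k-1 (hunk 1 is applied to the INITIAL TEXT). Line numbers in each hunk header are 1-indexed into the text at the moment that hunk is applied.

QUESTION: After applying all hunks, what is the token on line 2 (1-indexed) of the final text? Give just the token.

Answer: ngnt

Derivation:
Hunk 1: at line 3 remove [xrbh,dzgt,xdel] add [nlk] -> 10 lines: nbwi ngnt mmnb nlk ugghs drlu cwkz pjzez uelb cps
Hunk 2: at line 2 remove [nlk,ugghs,drlu] add [utg] -> 8 lines: nbwi ngnt mmnb utg cwkz pjzez uelb cps
Hunk 3: at line 1 remove [mmnb,utg,cwkz] add [cutxh] -> 6 lines: nbwi ngnt cutxh pjzez uelb cps
Hunk 4: at line 2 remove [cutxh] add [sylp] -> 6 lines: nbwi ngnt sylp pjzez uelb cps
Final line 2: ngnt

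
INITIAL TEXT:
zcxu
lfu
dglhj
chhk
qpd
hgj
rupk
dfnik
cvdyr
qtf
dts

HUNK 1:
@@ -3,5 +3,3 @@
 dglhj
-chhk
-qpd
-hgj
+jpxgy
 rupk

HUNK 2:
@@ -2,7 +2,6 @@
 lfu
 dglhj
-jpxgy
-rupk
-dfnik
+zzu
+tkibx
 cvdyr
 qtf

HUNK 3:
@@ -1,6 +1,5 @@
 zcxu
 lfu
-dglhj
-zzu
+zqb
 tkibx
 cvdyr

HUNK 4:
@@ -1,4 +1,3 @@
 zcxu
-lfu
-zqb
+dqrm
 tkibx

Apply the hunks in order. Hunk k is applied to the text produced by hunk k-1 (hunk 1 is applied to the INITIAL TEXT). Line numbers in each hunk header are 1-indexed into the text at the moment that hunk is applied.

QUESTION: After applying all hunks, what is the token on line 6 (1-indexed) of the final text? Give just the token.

Hunk 1: at line 3 remove [chhk,qpd,hgj] add [jpxgy] -> 9 lines: zcxu lfu dglhj jpxgy rupk dfnik cvdyr qtf dts
Hunk 2: at line 2 remove [jpxgy,rupk,dfnik] add [zzu,tkibx] -> 8 lines: zcxu lfu dglhj zzu tkibx cvdyr qtf dts
Hunk 3: at line 1 remove [dglhj,zzu] add [zqb] -> 7 lines: zcxu lfu zqb tkibx cvdyr qtf dts
Hunk 4: at line 1 remove [lfu,zqb] add [dqrm] -> 6 lines: zcxu dqrm tkibx cvdyr qtf dts
Final line 6: dts

Answer: dts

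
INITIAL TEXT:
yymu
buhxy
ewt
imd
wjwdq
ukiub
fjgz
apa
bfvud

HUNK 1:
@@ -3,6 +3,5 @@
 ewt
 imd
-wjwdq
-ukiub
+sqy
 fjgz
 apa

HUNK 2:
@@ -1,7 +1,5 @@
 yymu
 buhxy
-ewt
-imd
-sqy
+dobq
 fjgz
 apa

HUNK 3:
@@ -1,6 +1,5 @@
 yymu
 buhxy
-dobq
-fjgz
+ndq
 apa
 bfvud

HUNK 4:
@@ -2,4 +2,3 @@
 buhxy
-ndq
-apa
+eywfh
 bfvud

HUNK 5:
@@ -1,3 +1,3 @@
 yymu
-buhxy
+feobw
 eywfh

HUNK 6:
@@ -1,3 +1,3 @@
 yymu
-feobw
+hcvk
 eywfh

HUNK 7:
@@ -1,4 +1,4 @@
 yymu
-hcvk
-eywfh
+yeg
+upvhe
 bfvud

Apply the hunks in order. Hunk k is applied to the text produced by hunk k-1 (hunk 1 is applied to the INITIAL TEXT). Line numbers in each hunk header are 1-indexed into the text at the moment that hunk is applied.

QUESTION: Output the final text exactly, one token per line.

Answer: yymu
yeg
upvhe
bfvud

Derivation:
Hunk 1: at line 3 remove [wjwdq,ukiub] add [sqy] -> 8 lines: yymu buhxy ewt imd sqy fjgz apa bfvud
Hunk 2: at line 1 remove [ewt,imd,sqy] add [dobq] -> 6 lines: yymu buhxy dobq fjgz apa bfvud
Hunk 3: at line 1 remove [dobq,fjgz] add [ndq] -> 5 lines: yymu buhxy ndq apa bfvud
Hunk 4: at line 2 remove [ndq,apa] add [eywfh] -> 4 lines: yymu buhxy eywfh bfvud
Hunk 5: at line 1 remove [buhxy] add [feobw] -> 4 lines: yymu feobw eywfh bfvud
Hunk 6: at line 1 remove [feobw] add [hcvk] -> 4 lines: yymu hcvk eywfh bfvud
Hunk 7: at line 1 remove [hcvk,eywfh] add [yeg,upvhe] -> 4 lines: yymu yeg upvhe bfvud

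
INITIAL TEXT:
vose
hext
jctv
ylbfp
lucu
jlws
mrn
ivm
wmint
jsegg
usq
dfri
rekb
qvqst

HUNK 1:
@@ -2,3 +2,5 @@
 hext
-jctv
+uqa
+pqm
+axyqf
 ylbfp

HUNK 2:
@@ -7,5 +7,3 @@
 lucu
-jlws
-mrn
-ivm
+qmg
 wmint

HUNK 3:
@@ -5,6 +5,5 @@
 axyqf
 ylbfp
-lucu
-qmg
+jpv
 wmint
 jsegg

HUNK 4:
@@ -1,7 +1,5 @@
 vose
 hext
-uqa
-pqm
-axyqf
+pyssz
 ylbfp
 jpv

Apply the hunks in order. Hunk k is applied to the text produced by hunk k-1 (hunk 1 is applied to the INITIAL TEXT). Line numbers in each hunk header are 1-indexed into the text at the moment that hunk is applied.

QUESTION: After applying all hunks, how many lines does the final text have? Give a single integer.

Hunk 1: at line 2 remove [jctv] add [uqa,pqm,axyqf] -> 16 lines: vose hext uqa pqm axyqf ylbfp lucu jlws mrn ivm wmint jsegg usq dfri rekb qvqst
Hunk 2: at line 7 remove [jlws,mrn,ivm] add [qmg] -> 14 lines: vose hext uqa pqm axyqf ylbfp lucu qmg wmint jsegg usq dfri rekb qvqst
Hunk 3: at line 5 remove [lucu,qmg] add [jpv] -> 13 lines: vose hext uqa pqm axyqf ylbfp jpv wmint jsegg usq dfri rekb qvqst
Hunk 4: at line 1 remove [uqa,pqm,axyqf] add [pyssz] -> 11 lines: vose hext pyssz ylbfp jpv wmint jsegg usq dfri rekb qvqst
Final line count: 11

Answer: 11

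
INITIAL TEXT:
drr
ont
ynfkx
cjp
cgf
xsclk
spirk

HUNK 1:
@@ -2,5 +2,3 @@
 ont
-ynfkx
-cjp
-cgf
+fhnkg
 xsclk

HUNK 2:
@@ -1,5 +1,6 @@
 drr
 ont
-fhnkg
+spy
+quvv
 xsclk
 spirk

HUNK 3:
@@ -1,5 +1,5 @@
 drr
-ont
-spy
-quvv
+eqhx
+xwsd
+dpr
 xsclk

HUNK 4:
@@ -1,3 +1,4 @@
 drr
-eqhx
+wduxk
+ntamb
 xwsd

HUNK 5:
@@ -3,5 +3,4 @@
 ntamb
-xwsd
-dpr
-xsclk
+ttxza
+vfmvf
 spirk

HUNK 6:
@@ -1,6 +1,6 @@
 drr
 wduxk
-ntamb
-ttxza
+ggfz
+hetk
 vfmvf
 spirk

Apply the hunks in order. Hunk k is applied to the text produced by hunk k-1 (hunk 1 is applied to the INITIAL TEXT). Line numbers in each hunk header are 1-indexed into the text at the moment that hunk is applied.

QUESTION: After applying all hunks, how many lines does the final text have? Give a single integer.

Answer: 6

Derivation:
Hunk 1: at line 2 remove [ynfkx,cjp,cgf] add [fhnkg] -> 5 lines: drr ont fhnkg xsclk spirk
Hunk 2: at line 1 remove [fhnkg] add [spy,quvv] -> 6 lines: drr ont spy quvv xsclk spirk
Hunk 3: at line 1 remove [ont,spy,quvv] add [eqhx,xwsd,dpr] -> 6 lines: drr eqhx xwsd dpr xsclk spirk
Hunk 4: at line 1 remove [eqhx] add [wduxk,ntamb] -> 7 lines: drr wduxk ntamb xwsd dpr xsclk spirk
Hunk 5: at line 3 remove [xwsd,dpr,xsclk] add [ttxza,vfmvf] -> 6 lines: drr wduxk ntamb ttxza vfmvf spirk
Hunk 6: at line 1 remove [ntamb,ttxza] add [ggfz,hetk] -> 6 lines: drr wduxk ggfz hetk vfmvf spirk
Final line count: 6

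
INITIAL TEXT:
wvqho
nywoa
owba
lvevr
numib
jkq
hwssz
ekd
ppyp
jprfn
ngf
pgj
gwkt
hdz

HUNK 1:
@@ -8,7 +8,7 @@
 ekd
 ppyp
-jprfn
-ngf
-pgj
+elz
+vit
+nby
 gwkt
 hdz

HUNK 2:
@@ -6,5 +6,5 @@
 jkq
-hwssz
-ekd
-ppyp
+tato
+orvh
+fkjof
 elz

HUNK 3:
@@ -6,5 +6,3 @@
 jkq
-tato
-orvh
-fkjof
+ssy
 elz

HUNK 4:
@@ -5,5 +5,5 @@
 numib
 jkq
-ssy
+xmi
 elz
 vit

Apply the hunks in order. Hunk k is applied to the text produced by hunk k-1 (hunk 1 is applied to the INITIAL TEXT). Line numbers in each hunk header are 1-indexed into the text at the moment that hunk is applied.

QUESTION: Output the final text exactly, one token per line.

Answer: wvqho
nywoa
owba
lvevr
numib
jkq
xmi
elz
vit
nby
gwkt
hdz

Derivation:
Hunk 1: at line 8 remove [jprfn,ngf,pgj] add [elz,vit,nby] -> 14 lines: wvqho nywoa owba lvevr numib jkq hwssz ekd ppyp elz vit nby gwkt hdz
Hunk 2: at line 6 remove [hwssz,ekd,ppyp] add [tato,orvh,fkjof] -> 14 lines: wvqho nywoa owba lvevr numib jkq tato orvh fkjof elz vit nby gwkt hdz
Hunk 3: at line 6 remove [tato,orvh,fkjof] add [ssy] -> 12 lines: wvqho nywoa owba lvevr numib jkq ssy elz vit nby gwkt hdz
Hunk 4: at line 5 remove [ssy] add [xmi] -> 12 lines: wvqho nywoa owba lvevr numib jkq xmi elz vit nby gwkt hdz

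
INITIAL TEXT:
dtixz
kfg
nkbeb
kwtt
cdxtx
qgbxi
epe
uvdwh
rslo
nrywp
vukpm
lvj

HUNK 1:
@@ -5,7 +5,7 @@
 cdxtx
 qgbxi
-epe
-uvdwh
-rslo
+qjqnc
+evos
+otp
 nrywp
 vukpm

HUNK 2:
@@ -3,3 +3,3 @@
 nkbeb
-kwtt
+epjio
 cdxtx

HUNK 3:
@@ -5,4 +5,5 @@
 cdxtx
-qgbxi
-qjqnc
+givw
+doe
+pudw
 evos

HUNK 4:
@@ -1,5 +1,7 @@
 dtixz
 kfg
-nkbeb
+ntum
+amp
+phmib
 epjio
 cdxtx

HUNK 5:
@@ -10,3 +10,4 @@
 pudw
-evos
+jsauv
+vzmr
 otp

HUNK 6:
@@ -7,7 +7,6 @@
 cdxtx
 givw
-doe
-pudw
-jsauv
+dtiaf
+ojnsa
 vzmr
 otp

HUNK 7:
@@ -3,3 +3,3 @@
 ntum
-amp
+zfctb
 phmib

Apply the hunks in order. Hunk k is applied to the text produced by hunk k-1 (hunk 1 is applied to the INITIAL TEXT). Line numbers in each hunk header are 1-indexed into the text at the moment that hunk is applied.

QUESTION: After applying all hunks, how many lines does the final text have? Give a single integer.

Hunk 1: at line 5 remove [epe,uvdwh,rslo] add [qjqnc,evos,otp] -> 12 lines: dtixz kfg nkbeb kwtt cdxtx qgbxi qjqnc evos otp nrywp vukpm lvj
Hunk 2: at line 3 remove [kwtt] add [epjio] -> 12 lines: dtixz kfg nkbeb epjio cdxtx qgbxi qjqnc evos otp nrywp vukpm lvj
Hunk 3: at line 5 remove [qgbxi,qjqnc] add [givw,doe,pudw] -> 13 lines: dtixz kfg nkbeb epjio cdxtx givw doe pudw evos otp nrywp vukpm lvj
Hunk 4: at line 1 remove [nkbeb] add [ntum,amp,phmib] -> 15 lines: dtixz kfg ntum amp phmib epjio cdxtx givw doe pudw evos otp nrywp vukpm lvj
Hunk 5: at line 10 remove [evos] add [jsauv,vzmr] -> 16 lines: dtixz kfg ntum amp phmib epjio cdxtx givw doe pudw jsauv vzmr otp nrywp vukpm lvj
Hunk 6: at line 7 remove [doe,pudw,jsauv] add [dtiaf,ojnsa] -> 15 lines: dtixz kfg ntum amp phmib epjio cdxtx givw dtiaf ojnsa vzmr otp nrywp vukpm lvj
Hunk 7: at line 3 remove [amp] add [zfctb] -> 15 lines: dtixz kfg ntum zfctb phmib epjio cdxtx givw dtiaf ojnsa vzmr otp nrywp vukpm lvj
Final line count: 15

Answer: 15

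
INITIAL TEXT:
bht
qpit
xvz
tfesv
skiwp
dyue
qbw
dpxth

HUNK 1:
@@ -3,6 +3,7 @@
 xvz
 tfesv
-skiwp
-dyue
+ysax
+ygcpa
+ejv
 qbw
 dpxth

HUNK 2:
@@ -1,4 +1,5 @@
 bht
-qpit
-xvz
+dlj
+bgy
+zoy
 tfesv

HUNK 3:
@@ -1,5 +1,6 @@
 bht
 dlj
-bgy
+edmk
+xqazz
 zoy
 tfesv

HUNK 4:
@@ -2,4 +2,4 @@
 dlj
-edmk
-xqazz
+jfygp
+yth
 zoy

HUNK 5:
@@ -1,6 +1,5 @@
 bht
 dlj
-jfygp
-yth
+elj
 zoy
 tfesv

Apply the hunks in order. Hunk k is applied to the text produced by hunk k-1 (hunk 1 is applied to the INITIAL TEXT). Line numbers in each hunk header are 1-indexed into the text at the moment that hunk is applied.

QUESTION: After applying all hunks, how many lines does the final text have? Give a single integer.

Answer: 10

Derivation:
Hunk 1: at line 3 remove [skiwp,dyue] add [ysax,ygcpa,ejv] -> 9 lines: bht qpit xvz tfesv ysax ygcpa ejv qbw dpxth
Hunk 2: at line 1 remove [qpit,xvz] add [dlj,bgy,zoy] -> 10 lines: bht dlj bgy zoy tfesv ysax ygcpa ejv qbw dpxth
Hunk 3: at line 1 remove [bgy] add [edmk,xqazz] -> 11 lines: bht dlj edmk xqazz zoy tfesv ysax ygcpa ejv qbw dpxth
Hunk 4: at line 2 remove [edmk,xqazz] add [jfygp,yth] -> 11 lines: bht dlj jfygp yth zoy tfesv ysax ygcpa ejv qbw dpxth
Hunk 5: at line 1 remove [jfygp,yth] add [elj] -> 10 lines: bht dlj elj zoy tfesv ysax ygcpa ejv qbw dpxth
Final line count: 10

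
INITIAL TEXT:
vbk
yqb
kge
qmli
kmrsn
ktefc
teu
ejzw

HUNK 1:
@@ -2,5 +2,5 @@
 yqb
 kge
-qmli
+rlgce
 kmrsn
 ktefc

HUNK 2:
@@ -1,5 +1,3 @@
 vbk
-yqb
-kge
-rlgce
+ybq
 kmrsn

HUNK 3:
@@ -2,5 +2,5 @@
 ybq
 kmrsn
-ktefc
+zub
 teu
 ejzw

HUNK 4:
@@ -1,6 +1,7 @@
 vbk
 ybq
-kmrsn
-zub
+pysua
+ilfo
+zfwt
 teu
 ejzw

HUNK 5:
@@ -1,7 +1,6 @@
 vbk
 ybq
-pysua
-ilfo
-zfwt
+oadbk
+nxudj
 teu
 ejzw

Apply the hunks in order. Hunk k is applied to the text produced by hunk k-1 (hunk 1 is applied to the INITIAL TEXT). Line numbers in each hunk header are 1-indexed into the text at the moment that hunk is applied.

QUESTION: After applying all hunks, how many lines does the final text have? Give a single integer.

Answer: 6

Derivation:
Hunk 1: at line 2 remove [qmli] add [rlgce] -> 8 lines: vbk yqb kge rlgce kmrsn ktefc teu ejzw
Hunk 2: at line 1 remove [yqb,kge,rlgce] add [ybq] -> 6 lines: vbk ybq kmrsn ktefc teu ejzw
Hunk 3: at line 2 remove [ktefc] add [zub] -> 6 lines: vbk ybq kmrsn zub teu ejzw
Hunk 4: at line 1 remove [kmrsn,zub] add [pysua,ilfo,zfwt] -> 7 lines: vbk ybq pysua ilfo zfwt teu ejzw
Hunk 5: at line 1 remove [pysua,ilfo,zfwt] add [oadbk,nxudj] -> 6 lines: vbk ybq oadbk nxudj teu ejzw
Final line count: 6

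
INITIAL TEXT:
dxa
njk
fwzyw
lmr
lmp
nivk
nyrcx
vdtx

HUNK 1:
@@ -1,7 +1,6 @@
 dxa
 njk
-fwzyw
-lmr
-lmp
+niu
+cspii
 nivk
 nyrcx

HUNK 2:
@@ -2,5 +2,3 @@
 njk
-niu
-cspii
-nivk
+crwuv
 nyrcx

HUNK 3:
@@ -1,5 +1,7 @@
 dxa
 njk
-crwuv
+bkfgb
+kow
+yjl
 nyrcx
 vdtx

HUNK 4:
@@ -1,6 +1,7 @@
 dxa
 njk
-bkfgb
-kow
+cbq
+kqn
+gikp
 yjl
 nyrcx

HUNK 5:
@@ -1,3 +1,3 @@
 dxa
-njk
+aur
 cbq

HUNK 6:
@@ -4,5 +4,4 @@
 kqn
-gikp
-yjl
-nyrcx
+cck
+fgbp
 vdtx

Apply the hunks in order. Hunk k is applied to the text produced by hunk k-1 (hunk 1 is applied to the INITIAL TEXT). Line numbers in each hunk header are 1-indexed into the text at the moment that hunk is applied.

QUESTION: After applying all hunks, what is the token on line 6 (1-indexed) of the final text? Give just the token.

Answer: fgbp

Derivation:
Hunk 1: at line 1 remove [fwzyw,lmr,lmp] add [niu,cspii] -> 7 lines: dxa njk niu cspii nivk nyrcx vdtx
Hunk 2: at line 2 remove [niu,cspii,nivk] add [crwuv] -> 5 lines: dxa njk crwuv nyrcx vdtx
Hunk 3: at line 1 remove [crwuv] add [bkfgb,kow,yjl] -> 7 lines: dxa njk bkfgb kow yjl nyrcx vdtx
Hunk 4: at line 1 remove [bkfgb,kow] add [cbq,kqn,gikp] -> 8 lines: dxa njk cbq kqn gikp yjl nyrcx vdtx
Hunk 5: at line 1 remove [njk] add [aur] -> 8 lines: dxa aur cbq kqn gikp yjl nyrcx vdtx
Hunk 6: at line 4 remove [gikp,yjl,nyrcx] add [cck,fgbp] -> 7 lines: dxa aur cbq kqn cck fgbp vdtx
Final line 6: fgbp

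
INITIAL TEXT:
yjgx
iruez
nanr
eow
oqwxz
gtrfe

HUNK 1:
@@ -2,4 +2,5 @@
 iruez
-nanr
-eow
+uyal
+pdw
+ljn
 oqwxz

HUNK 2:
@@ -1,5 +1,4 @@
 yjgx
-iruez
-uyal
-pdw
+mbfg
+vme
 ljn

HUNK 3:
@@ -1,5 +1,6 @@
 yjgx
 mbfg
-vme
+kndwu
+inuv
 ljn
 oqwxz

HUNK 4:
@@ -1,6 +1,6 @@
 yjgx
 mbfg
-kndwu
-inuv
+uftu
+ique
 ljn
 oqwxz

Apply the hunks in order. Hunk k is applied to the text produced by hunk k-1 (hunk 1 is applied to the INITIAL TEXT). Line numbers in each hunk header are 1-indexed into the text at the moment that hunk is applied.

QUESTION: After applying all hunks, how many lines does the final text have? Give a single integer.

Answer: 7

Derivation:
Hunk 1: at line 2 remove [nanr,eow] add [uyal,pdw,ljn] -> 7 lines: yjgx iruez uyal pdw ljn oqwxz gtrfe
Hunk 2: at line 1 remove [iruez,uyal,pdw] add [mbfg,vme] -> 6 lines: yjgx mbfg vme ljn oqwxz gtrfe
Hunk 3: at line 1 remove [vme] add [kndwu,inuv] -> 7 lines: yjgx mbfg kndwu inuv ljn oqwxz gtrfe
Hunk 4: at line 1 remove [kndwu,inuv] add [uftu,ique] -> 7 lines: yjgx mbfg uftu ique ljn oqwxz gtrfe
Final line count: 7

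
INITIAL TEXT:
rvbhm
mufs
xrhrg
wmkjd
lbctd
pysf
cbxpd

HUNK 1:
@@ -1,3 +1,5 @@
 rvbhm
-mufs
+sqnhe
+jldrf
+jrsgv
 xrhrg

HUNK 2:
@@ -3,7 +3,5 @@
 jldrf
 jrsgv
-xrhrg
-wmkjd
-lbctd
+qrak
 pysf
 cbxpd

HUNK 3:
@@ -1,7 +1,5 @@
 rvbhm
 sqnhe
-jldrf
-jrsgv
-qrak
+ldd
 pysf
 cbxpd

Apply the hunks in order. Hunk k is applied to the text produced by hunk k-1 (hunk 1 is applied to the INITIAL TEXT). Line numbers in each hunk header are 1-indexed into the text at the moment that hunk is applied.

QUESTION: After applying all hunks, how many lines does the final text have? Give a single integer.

Answer: 5

Derivation:
Hunk 1: at line 1 remove [mufs] add [sqnhe,jldrf,jrsgv] -> 9 lines: rvbhm sqnhe jldrf jrsgv xrhrg wmkjd lbctd pysf cbxpd
Hunk 2: at line 3 remove [xrhrg,wmkjd,lbctd] add [qrak] -> 7 lines: rvbhm sqnhe jldrf jrsgv qrak pysf cbxpd
Hunk 3: at line 1 remove [jldrf,jrsgv,qrak] add [ldd] -> 5 lines: rvbhm sqnhe ldd pysf cbxpd
Final line count: 5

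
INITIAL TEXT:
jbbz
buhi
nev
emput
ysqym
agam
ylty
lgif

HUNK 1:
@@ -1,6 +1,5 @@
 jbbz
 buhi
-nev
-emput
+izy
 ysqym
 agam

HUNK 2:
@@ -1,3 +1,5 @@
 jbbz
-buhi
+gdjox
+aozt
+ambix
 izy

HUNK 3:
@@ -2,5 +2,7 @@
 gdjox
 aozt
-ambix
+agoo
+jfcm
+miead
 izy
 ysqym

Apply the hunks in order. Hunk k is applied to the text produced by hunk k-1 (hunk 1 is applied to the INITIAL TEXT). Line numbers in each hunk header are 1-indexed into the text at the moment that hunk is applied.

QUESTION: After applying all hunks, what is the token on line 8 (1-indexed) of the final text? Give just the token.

Hunk 1: at line 1 remove [nev,emput] add [izy] -> 7 lines: jbbz buhi izy ysqym agam ylty lgif
Hunk 2: at line 1 remove [buhi] add [gdjox,aozt,ambix] -> 9 lines: jbbz gdjox aozt ambix izy ysqym agam ylty lgif
Hunk 3: at line 2 remove [ambix] add [agoo,jfcm,miead] -> 11 lines: jbbz gdjox aozt agoo jfcm miead izy ysqym agam ylty lgif
Final line 8: ysqym

Answer: ysqym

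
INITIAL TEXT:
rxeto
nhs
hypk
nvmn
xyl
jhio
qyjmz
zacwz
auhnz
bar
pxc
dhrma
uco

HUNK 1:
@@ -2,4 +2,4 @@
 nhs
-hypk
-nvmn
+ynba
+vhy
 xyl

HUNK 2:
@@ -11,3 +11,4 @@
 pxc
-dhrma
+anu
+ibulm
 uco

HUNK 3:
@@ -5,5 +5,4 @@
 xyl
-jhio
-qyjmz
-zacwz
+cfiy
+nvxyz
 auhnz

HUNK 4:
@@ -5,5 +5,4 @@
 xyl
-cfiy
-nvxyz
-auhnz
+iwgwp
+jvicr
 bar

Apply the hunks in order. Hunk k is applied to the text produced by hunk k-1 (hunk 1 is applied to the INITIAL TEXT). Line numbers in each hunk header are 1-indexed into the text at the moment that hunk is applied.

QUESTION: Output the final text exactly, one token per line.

Hunk 1: at line 2 remove [hypk,nvmn] add [ynba,vhy] -> 13 lines: rxeto nhs ynba vhy xyl jhio qyjmz zacwz auhnz bar pxc dhrma uco
Hunk 2: at line 11 remove [dhrma] add [anu,ibulm] -> 14 lines: rxeto nhs ynba vhy xyl jhio qyjmz zacwz auhnz bar pxc anu ibulm uco
Hunk 3: at line 5 remove [jhio,qyjmz,zacwz] add [cfiy,nvxyz] -> 13 lines: rxeto nhs ynba vhy xyl cfiy nvxyz auhnz bar pxc anu ibulm uco
Hunk 4: at line 5 remove [cfiy,nvxyz,auhnz] add [iwgwp,jvicr] -> 12 lines: rxeto nhs ynba vhy xyl iwgwp jvicr bar pxc anu ibulm uco

Answer: rxeto
nhs
ynba
vhy
xyl
iwgwp
jvicr
bar
pxc
anu
ibulm
uco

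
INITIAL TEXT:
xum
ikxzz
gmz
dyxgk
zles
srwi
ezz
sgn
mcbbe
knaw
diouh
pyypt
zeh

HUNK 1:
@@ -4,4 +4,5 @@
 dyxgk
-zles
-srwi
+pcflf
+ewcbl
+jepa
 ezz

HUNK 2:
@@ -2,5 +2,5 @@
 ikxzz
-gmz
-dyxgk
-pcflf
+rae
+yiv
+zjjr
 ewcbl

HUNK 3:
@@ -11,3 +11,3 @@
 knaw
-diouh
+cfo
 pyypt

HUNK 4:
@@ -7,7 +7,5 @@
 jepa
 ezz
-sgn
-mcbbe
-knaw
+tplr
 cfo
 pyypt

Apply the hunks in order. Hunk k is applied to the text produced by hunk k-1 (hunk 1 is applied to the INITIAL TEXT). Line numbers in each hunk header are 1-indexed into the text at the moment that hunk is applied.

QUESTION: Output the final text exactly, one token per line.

Hunk 1: at line 4 remove [zles,srwi] add [pcflf,ewcbl,jepa] -> 14 lines: xum ikxzz gmz dyxgk pcflf ewcbl jepa ezz sgn mcbbe knaw diouh pyypt zeh
Hunk 2: at line 2 remove [gmz,dyxgk,pcflf] add [rae,yiv,zjjr] -> 14 lines: xum ikxzz rae yiv zjjr ewcbl jepa ezz sgn mcbbe knaw diouh pyypt zeh
Hunk 3: at line 11 remove [diouh] add [cfo] -> 14 lines: xum ikxzz rae yiv zjjr ewcbl jepa ezz sgn mcbbe knaw cfo pyypt zeh
Hunk 4: at line 7 remove [sgn,mcbbe,knaw] add [tplr] -> 12 lines: xum ikxzz rae yiv zjjr ewcbl jepa ezz tplr cfo pyypt zeh

Answer: xum
ikxzz
rae
yiv
zjjr
ewcbl
jepa
ezz
tplr
cfo
pyypt
zeh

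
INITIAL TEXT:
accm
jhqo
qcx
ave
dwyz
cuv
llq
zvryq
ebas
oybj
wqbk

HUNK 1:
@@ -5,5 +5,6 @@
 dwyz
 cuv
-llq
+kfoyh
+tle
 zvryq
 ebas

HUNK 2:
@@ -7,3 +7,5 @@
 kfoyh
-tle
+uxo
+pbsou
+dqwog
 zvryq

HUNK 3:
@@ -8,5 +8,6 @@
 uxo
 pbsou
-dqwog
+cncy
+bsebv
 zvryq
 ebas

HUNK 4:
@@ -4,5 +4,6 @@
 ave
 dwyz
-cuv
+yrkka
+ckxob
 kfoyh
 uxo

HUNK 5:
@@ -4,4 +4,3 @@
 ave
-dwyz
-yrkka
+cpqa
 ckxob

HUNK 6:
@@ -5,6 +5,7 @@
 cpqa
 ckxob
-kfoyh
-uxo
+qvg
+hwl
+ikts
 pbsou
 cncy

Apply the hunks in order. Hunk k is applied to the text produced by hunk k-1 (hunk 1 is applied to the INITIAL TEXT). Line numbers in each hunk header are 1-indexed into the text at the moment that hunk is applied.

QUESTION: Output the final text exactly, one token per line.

Hunk 1: at line 5 remove [llq] add [kfoyh,tle] -> 12 lines: accm jhqo qcx ave dwyz cuv kfoyh tle zvryq ebas oybj wqbk
Hunk 2: at line 7 remove [tle] add [uxo,pbsou,dqwog] -> 14 lines: accm jhqo qcx ave dwyz cuv kfoyh uxo pbsou dqwog zvryq ebas oybj wqbk
Hunk 3: at line 8 remove [dqwog] add [cncy,bsebv] -> 15 lines: accm jhqo qcx ave dwyz cuv kfoyh uxo pbsou cncy bsebv zvryq ebas oybj wqbk
Hunk 4: at line 4 remove [cuv] add [yrkka,ckxob] -> 16 lines: accm jhqo qcx ave dwyz yrkka ckxob kfoyh uxo pbsou cncy bsebv zvryq ebas oybj wqbk
Hunk 5: at line 4 remove [dwyz,yrkka] add [cpqa] -> 15 lines: accm jhqo qcx ave cpqa ckxob kfoyh uxo pbsou cncy bsebv zvryq ebas oybj wqbk
Hunk 6: at line 5 remove [kfoyh,uxo] add [qvg,hwl,ikts] -> 16 lines: accm jhqo qcx ave cpqa ckxob qvg hwl ikts pbsou cncy bsebv zvryq ebas oybj wqbk

Answer: accm
jhqo
qcx
ave
cpqa
ckxob
qvg
hwl
ikts
pbsou
cncy
bsebv
zvryq
ebas
oybj
wqbk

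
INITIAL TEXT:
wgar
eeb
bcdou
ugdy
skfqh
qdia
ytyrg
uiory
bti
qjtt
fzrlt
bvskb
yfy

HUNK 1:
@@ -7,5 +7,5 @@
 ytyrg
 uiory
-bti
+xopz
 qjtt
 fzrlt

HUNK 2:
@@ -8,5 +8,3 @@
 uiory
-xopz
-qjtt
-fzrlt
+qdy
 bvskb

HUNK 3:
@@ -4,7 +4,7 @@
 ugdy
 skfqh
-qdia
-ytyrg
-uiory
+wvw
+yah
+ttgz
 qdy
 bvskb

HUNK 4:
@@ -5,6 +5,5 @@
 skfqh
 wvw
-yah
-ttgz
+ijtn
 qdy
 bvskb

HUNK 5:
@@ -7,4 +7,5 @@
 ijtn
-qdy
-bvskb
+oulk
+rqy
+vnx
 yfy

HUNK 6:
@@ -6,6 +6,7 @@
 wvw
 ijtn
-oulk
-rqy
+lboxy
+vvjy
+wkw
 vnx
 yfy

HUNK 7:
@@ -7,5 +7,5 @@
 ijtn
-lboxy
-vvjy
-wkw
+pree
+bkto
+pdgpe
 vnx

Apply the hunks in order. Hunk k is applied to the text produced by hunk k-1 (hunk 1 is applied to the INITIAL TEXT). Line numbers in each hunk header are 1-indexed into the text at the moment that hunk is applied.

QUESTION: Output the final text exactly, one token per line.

Answer: wgar
eeb
bcdou
ugdy
skfqh
wvw
ijtn
pree
bkto
pdgpe
vnx
yfy

Derivation:
Hunk 1: at line 7 remove [bti] add [xopz] -> 13 lines: wgar eeb bcdou ugdy skfqh qdia ytyrg uiory xopz qjtt fzrlt bvskb yfy
Hunk 2: at line 8 remove [xopz,qjtt,fzrlt] add [qdy] -> 11 lines: wgar eeb bcdou ugdy skfqh qdia ytyrg uiory qdy bvskb yfy
Hunk 3: at line 4 remove [qdia,ytyrg,uiory] add [wvw,yah,ttgz] -> 11 lines: wgar eeb bcdou ugdy skfqh wvw yah ttgz qdy bvskb yfy
Hunk 4: at line 5 remove [yah,ttgz] add [ijtn] -> 10 lines: wgar eeb bcdou ugdy skfqh wvw ijtn qdy bvskb yfy
Hunk 5: at line 7 remove [qdy,bvskb] add [oulk,rqy,vnx] -> 11 lines: wgar eeb bcdou ugdy skfqh wvw ijtn oulk rqy vnx yfy
Hunk 6: at line 6 remove [oulk,rqy] add [lboxy,vvjy,wkw] -> 12 lines: wgar eeb bcdou ugdy skfqh wvw ijtn lboxy vvjy wkw vnx yfy
Hunk 7: at line 7 remove [lboxy,vvjy,wkw] add [pree,bkto,pdgpe] -> 12 lines: wgar eeb bcdou ugdy skfqh wvw ijtn pree bkto pdgpe vnx yfy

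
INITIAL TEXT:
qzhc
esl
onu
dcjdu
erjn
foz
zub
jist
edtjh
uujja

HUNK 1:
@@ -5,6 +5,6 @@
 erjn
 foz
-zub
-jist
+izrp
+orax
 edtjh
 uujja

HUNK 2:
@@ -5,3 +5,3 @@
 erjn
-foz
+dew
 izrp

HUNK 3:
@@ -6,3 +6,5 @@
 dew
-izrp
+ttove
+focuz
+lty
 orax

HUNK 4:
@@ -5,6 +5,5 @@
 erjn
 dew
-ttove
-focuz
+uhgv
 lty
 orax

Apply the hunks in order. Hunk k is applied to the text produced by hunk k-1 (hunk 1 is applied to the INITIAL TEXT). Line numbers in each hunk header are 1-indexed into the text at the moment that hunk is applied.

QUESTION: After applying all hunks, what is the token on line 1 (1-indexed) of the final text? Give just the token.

Answer: qzhc

Derivation:
Hunk 1: at line 5 remove [zub,jist] add [izrp,orax] -> 10 lines: qzhc esl onu dcjdu erjn foz izrp orax edtjh uujja
Hunk 2: at line 5 remove [foz] add [dew] -> 10 lines: qzhc esl onu dcjdu erjn dew izrp orax edtjh uujja
Hunk 3: at line 6 remove [izrp] add [ttove,focuz,lty] -> 12 lines: qzhc esl onu dcjdu erjn dew ttove focuz lty orax edtjh uujja
Hunk 4: at line 5 remove [ttove,focuz] add [uhgv] -> 11 lines: qzhc esl onu dcjdu erjn dew uhgv lty orax edtjh uujja
Final line 1: qzhc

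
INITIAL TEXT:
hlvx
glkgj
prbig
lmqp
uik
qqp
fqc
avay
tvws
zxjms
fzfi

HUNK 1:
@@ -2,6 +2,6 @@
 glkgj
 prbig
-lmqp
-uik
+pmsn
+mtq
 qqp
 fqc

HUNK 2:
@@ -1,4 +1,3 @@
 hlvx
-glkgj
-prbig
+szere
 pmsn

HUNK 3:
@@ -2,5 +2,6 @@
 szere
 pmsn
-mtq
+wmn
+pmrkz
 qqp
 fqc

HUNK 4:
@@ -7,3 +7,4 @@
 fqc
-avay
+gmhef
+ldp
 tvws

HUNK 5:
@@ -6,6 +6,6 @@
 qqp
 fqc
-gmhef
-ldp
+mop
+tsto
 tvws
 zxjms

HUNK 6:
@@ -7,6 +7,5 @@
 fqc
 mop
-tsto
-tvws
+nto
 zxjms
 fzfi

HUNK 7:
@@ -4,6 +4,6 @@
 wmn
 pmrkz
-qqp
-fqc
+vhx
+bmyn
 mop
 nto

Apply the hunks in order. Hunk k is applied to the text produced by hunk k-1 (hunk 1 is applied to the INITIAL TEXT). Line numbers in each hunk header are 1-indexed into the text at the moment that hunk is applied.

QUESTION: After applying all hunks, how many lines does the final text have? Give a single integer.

Hunk 1: at line 2 remove [lmqp,uik] add [pmsn,mtq] -> 11 lines: hlvx glkgj prbig pmsn mtq qqp fqc avay tvws zxjms fzfi
Hunk 2: at line 1 remove [glkgj,prbig] add [szere] -> 10 lines: hlvx szere pmsn mtq qqp fqc avay tvws zxjms fzfi
Hunk 3: at line 2 remove [mtq] add [wmn,pmrkz] -> 11 lines: hlvx szere pmsn wmn pmrkz qqp fqc avay tvws zxjms fzfi
Hunk 4: at line 7 remove [avay] add [gmhef,ldp] -> 12 lines: hlvx szere pmsn wmn pmrkz qqp fqc gmhef ldp tvws zxjms fzfi
Hunk 5: at line 6 remove [gmhef,ldp] add [mop,tsto] -> 12 lines: hlvx szere pmsn wmn pmrkz qqp fqc mop tsto tvws zxjms fzfi
Hunk 6: at line 7 remove [tsto,tvws] add [nto] -> 11 lines: hlvx szere pmsn wmn pmrkz qqp fqc mop nto zxjms fzfi
Hunk 7: at line 4 remove [qqp,fqc] add [vhx,bmyn] -> 11 lines: hlvx szere pmsn wmn pmrkz vhx bmyn mop nto zxjms fzfi
Final line count: 11

Answer: 11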